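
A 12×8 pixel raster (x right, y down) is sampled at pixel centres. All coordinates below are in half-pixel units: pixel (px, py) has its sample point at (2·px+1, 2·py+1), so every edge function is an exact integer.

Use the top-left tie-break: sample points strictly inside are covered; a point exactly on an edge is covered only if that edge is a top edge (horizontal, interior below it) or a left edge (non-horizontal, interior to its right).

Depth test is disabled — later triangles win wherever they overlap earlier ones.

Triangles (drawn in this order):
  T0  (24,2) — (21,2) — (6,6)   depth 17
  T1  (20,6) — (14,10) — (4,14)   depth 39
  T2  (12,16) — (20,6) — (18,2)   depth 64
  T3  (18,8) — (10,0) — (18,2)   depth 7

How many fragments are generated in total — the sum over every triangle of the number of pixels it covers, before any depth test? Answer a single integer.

T0:
  2·area = 12  (B↔C swapped to make it positive)
  edge (24, 2)→(6, 6): d=(-18,4) right/bottom  bias=-1
  edge (6, 6)→(21, 2): d=(15,-4) top-left  bias=+0
  edge (21, 2)→(24, 2): d=(3,0) top-left  bias=+0
    (9,1)@(19, 3): e=[2,7,3] → #
    (10,1)@(21, 3): e=[-6,15,3] → ·
    (9,2)@(19, 5): e=[-34,37,9] → ·
  covered (1 px):
    · · · · · · · · · · · ·
    · · · · · · · · · # · ·
    · · · · · · · · · · · ·
    · · · · · · · · · · · ·
    · · · · · · · · · · · ·
    · · · · · · · · · · · ·
    · · · · · · · · · · · ·
    · · · · · · · · · · · ·
T1:
  2·area = 16
  edge (20, 6)→(14, 10): d=(-6,4) right/bottom  bias=-1
  edge (14, 10)→(4, 14): d=(-10,4) right/bottom  bias=-1
  edge (4, 14)→(20, 6): d=(16,-8) top-left  bias=+0
    (7,4)@(15, 9): e=[2,6,8] → #
    (8,4)@(17, 9): e=[-6,-2,24] → ·
    (5,5)@(11, 11): e=[6,2,8] → #
    (6,5)@(13, 11): e=[-2,-6,24] → ·
    (7,5)@(15, 11): e=[-10,-14,40] → ·
    (5,6)@(11, 13): e=[-6,-18,40] → ·
  covered (2 px):
    · · · · · · · · · · · ·
    · · · · · · · · · · · ·
    · · · · · · · · · · · ·
    · · · · · · · · · · · ·
    · · · · · · · # · · · ·
    · · · · · # · · · · · ·
    · · · · · · · · · · · ·
    · · · · · · · · · · · ·
T2:
  2·area = 52  (B↔C swapped to make it positive)
  edge (12, 16)→(18, 2): d=(6,-14) top-left  bias=+0
  edge (18, 2)→(20, 6): d=(2,4) right/bottom  bias=-1
  edge (20, 6)→(12, 16): d=(-8,10) right/bottom  bias=-1
    (8,2)@(17, 5): e=[4,10,38] → #
    (9,2)@(19, 5): e=[32,2,18] → #
    (10,2)@(21, 5): e=[60,-6,-2] → ·
    (8,3)@(17, 7): e=[16,14,22] → #
    (10,3)@(21, 7): e=[72,-2,-18] → ·
    (7,4)@(15, 9): e=[0,26,26] → #  [on edge]
    (9,4)@(19, 9): e=[56,10,-14] → ·
    (7,5)@(15, 11): e=[12,30,10] → #
    (8,5)@(17, 11): e=[40,22,-10] → ·
    (7,6)@(15, 13): e=[24,34,-6] → ·
  covered (7 px):
    · · · · · · · · · · · ·
    · · · · · · · · · · · ·
    · · · · · · · · # # · ·
    · · · · · · · · # # · ·
    · · · · · · · # # · · ·
    · · · · · · · # · · · ·
    · · · · · · · · · · · ·
    · · · · · · · · · · · ·
T3:
  2·area = 48
  edge (18, 8)→(10, 0): d=(-8,-8) top-left  bias=+0
  edge (10, 0)→(18, 2): d=(8,2) right/bottom  bias=-1
  edge (18, 2)→(18, 8): d=(0,6) right/bottom  bias=-1
    (5,0)@(11, 1): e=[0,6,42] → #  [on edge]
    (6,0)@(13, 1): e=[16,2,30] → #
    (7,0)@(15, 1): e=[32,-2,18] → ·
    (5,1)@(11, 3): e=[-16,22,42] → ·
    (6,1)@(13, 3): e=[0,18,30] → #  [on edge]
    (7,1)@(15, 3): e=[16,14,18] → #
    (8,1)@(17, 3): e=[32,10,6] → #
    (9,1)@(19, 3): e=[48,6,-6] → ·
    (6,2)@(13, 5): e=[-16,34,30] → ·
    (7,2)@(15, 5): e=[0,30,18] → #  [on edge]
    (9,2)@(19, 5): e=[32,22,-6] → ·
    (7,3)@(15, 7): e=[-16,46,18] → ·
    (8,3)@(17, 7): e=[0,42,6] → #  [on edge]
    (9,4)@(19, 9): e=[0,54,-6] → ·  [on edge]
    (10,5)@(21, 11): e=[0,66,-18] → ·  [on edge]
    (11,6)@(23, 13): e=[0,78,-30] → ·  [on edge]
  covered (8 px):
    · · · · · # # · · · · ·
    · · · · · · # # # · · ·
    · · · · · · · # # · · ·
    · · · · · · · · # · · ·
    · · · · · · · · · · · ·
    · · · · · · · · · · · ·
    · · · · · · · · · · · ·
    · · · · · · · · · · · ·

Answer: 18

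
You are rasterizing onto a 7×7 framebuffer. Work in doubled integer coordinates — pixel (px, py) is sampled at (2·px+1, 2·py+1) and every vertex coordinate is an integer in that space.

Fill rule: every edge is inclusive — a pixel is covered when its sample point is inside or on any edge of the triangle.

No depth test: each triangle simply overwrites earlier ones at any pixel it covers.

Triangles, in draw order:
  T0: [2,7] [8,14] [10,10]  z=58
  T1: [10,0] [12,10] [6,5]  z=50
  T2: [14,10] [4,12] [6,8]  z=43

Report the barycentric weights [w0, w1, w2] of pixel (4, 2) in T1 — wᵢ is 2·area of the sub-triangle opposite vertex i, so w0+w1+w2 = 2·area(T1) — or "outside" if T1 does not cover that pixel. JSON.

T0:
  2·area = 38  (B↔C swapped to make it positive)
  edge (2, 7)→(10, 10): d=(8,3) inclusive
  edge (10, 10)→(8, 14): d=(-2,4) inclusive
  edge (8, 14)→(2, 7): d=(-6,-7) inclusive
    (2,4)@(5, 9): e=[7,22,9] → █
    (3,4)@(7, 9): e=[1,14,23] → █
    (4,4)@(9, 9): e=[-5,6,37] → ·
    (2,5)@(5, 11): e=[23,18,-3] → ·
    (3,5)@(7, 11): e=[17,10,11] → █
    (4,5)@(9, 11): e=[11,2,25] → █
    (5,5)@(11, 11): e=[5,-6,39] → ·
    (3,6)@(7, 13): e=[33,6,-1] → ·
    (4,6)@(9, 13): e=[27,-2,13] → ·
  covered (4 px):
    · · · · · · ·
    · · · · · · ·
    · · · · · · ·
    · · · · · · ·
    · · █ █ · · ·
    · · · █ █ · ·
    · · · · · · ·
T1:
  2·area = 50
  edge (10, 0)→(12, 10): d=(2,10) inclusive
  edge (12, 10)→(6, 5): d=(-6,-5) inclusive
  edge (6, 5)→(10, 0): d=(4,-5) inclusive
    (4,1)@(9, 3): e=[16,27,7] → █
    (5,1)@(11, 3): e=[-4,37,17] → ·
    (3,2)@(7, 5): e=[40,5,5] → █
    (5,2)@(11, 5): e=[0,25,25] → █  [on edge]
    (6,2)@(13, 5): e=[-20,35,35] → ·
    (3,3)@(7, 7): e=[44,-7,13] → ·
    (4,3)@(9, 7): e=[24,3,23] → █
    (6,3)@(13, 7): e=[-16,23,43] → ·
    (4,4)@(9, 9): e=[28,-9,31] → ·
    (5,4)@(11, 9): e=[8,1,41] → █
    (6,4)@(13, 9): e=[-12,11,51] → ·
    (5,5)@(11, 11): e=[12,-11,49] → ·
  covered (7 px):
    · · · · · · ·
    · · · · █ · ·
    · · · █ █ █ ·
    · · · · █ █ ·
    · · · · · █ ·
    · · · · · · ·
    · · · · · · ·
T2:
  2·area = 36
  edge (14, 10)→(4, 12): d=(-10,2) inclusive
  edge (4, 12)→(6, 8): d=(2,-4) inclusive
  edge (6, 8)→(14, 10): d=(8,2) inclusive
    (3,4)@(7, 9): e=[24,6,6] → █
    (4,4)@(9, 9): e=[20,14,2] → █
    (5,4)@(11, 9): e=[16,22,-2] → ·
    (2,5)@(5, 11): e=[8,2,26] → █
    (4,5)@(9, 11): e=[0,18,18] → █  [on edge]
    (5,5)@(11, 11): e=[-4,26,14] → ·
    (2,6)@(5, 13): e=[-12,6,42] → ·
    (3,6)@(7, 13): e=[-16,14,38] → ·
    (4,6)@(9, 13): e=[-20,22,34] → ·
  covered (5 px):
    · · · · · · ·
    · · · · · · ·
    · · · · · · ·
    · · · · · · ·
    · · · █ █ · ·
    · · █ █ █ · ·
    · · · · · · ·

Final: [15,15,20]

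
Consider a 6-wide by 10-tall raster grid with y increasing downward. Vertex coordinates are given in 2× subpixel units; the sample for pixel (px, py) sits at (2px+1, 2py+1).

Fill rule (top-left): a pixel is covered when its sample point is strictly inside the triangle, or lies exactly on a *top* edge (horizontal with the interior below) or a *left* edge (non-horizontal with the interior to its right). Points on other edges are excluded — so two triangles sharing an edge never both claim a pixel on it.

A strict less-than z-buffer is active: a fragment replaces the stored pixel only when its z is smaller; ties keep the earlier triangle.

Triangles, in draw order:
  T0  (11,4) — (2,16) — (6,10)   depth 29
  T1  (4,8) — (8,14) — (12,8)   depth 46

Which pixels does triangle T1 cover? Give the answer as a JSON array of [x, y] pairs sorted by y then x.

T0:
  2·area = 6
  edge (11, 4)→(2, 16): d=(-9,12) right/bottom  bias=-1
  edge (2, 16)→(6, 10): d=(4,-6) top-left  bias=+0
  edge (6, 10)→(11, 4): d=(5,-6) top-left  bias=+0
    (3,4)@(7, 9): e=[3,2,1] → X
    (4,4)@(9, 9): e=[-21,14,13] → .
    (3,5)@(7, 11): e=[-15,10,11] → .
  covered (1 px):
    . . . . . .
    . . . . . .
    . . . . . .
    . . . . . .
    . . . X . .
    . . . . . .
    . . . . . .
    . . . . . .
    . . . . . .
    . . . . . .
T1:
  2·area = 48  (B↔C swapped to make it positive)
  edge (4, 8)→(12, 8): d=(8,0) top-left  bias=+0
  edge (12, 8)→(8, 14): d=(-4,6) right/bottom  bias=-1
  edge (8, 14)→(4, 8): d=(-4,-6) top-left  bias=+0
    (2,4)@(5, 9): e=[8,38,2] → X
    (3,4)@(7, 9): e=[8,26,14] → X
    (4,4)@(9, 9): e=[8,14,26] → X
    (5,4)@(11, 9): e=[8,2,38] → X
    (2,5)@(5, 11): e=[24,30,-6] → .
    (3,5)@(7, 11): e=[24,18,6] → X
    (5,5)@(11, 11): e=[24,-6,30] → .
    (3,6)@(7, 13): e=[40,10,-2] → .
    (4,6)@(9, 13): e=[40,-2,10] → .
  covered (6 px):
    . . . . . .
    . . . . . .
    . . . . . .
    . . . . . .
    . . X X X X
    . . . X X .
    . . . . . .
    . . . . . .
    . . . . . .
    . . . . . .

Final: [[2,4],[3,4],[4,4],[5,4],[3,5],[4,5]]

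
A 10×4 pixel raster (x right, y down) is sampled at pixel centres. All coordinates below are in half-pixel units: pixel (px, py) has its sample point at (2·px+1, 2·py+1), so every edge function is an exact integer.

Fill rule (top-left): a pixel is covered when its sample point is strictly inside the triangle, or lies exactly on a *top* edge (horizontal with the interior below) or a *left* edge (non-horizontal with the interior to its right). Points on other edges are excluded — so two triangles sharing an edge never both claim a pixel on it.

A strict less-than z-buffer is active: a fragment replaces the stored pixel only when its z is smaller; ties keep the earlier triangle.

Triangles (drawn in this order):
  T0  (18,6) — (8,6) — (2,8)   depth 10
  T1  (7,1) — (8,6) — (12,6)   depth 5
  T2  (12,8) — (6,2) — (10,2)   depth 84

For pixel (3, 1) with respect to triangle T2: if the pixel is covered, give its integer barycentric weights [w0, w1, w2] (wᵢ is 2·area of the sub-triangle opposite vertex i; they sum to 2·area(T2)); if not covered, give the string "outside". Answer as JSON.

T0:
  2·area = 20  (B↔C swapped to make it positive)
  edge (18, 6)→(2, 8): d=(-16,2) right/bottom  bias=-1
  edge (2, 8)→(8, 6): d=(6,-2) top-left  bias=+0
  edge (8, 6)→(18, 6): d=(10,0) top-left  bias=+0
    (8,1)@(17, 3): e=[50,0,-30] → .  [on edge]
    (5,2)@(11, 5): e=[30,0,-10] → .  [on edge]
    (2,3)@(5, 7): e=[10,0,10] → X  [on edge]
    (3,3)@(7, 7): e=[6,4,10] → X
    (4,3)@(9, 7): e=[2,8,10] → X
    (5,3)@(11, 7): e=[-2,12,10] → .
  covered (3 px):
    . . . . . . . . . .
    . . . . . . . . . .
    . . . . . . . . . .
    . . X X X . . . . .
T1:
  2·area = 20  (B↔C swapped to make it positive)
  edge (7, 1)→(12, 6): d=(5,5) right/bottom  bias=-1
  edge (12, 6)→(8, 6): d=(-4,0) right/bottom  bias=-1
  edge (8, 6)→(7, 1): d=(-1,-5) top-left  bias=+0
    (3,0)@(7, 1): e=[0,20,0] → .  [on edge]
    (4,1)@(9, 3): e=[0,12,8] → .  [on edge]
    (4,2)@(9, 5): e=[10,4,6] → X
    (5,2)@(11, 5): e=[0,4,16] → .  [on edge]
    (4,3)@(9, 7): e=[20,-4,4] → .
    (6,3)@(13, 7): e=[0,-4,24] → .  [on edge]
  covered (1 px):
    . . . . . . . . . .
    . . . . . . . . . .
    . . . . X . . . . .
    . . . . . . . . . .
T2:
  2·area = 24
  edge (12, 8)→(6, 2): d=(-6,-6) top-left  bias=+0
  edge (6, 2)→(10, 2): d=(4,0) top-left  bias=+0
  edge (10, 2)→(12, 8): d=(2,6) right/bottom  bias=-1
    (2,0)@(5, 1): e=[0,-4,28] → .  [on edge]
    (3,1)@(7, 3): e=[0,4,20] → X  [on edge]
    (4,1)@(9, 3): e=[12,4,8] → X
    (5,1)@(11, 3): e=[24,4,-4] → .
    (3,2)@(7, 5): e=[-12,12,24] → .
    (4,2)@(9, 5): e=[0,12,12] → X  [on edge]
    (5,2)@(11, 5): e=[12,12,0] → .  [on edge]
    (4,3)@(9, 7): e=[-12,20,16] → .
    (5,3)@(11, 7): e=[0,20,4] → X  [on edge]
    (6,3)@(13, 7): e=[12,20,-8] → .
  covered (4 px):
    . . . . . . . . . .
    . . . X X . . . . .
    . . . . X . . . . .
    . . . . . X . . . .

Answer: [4,20,0]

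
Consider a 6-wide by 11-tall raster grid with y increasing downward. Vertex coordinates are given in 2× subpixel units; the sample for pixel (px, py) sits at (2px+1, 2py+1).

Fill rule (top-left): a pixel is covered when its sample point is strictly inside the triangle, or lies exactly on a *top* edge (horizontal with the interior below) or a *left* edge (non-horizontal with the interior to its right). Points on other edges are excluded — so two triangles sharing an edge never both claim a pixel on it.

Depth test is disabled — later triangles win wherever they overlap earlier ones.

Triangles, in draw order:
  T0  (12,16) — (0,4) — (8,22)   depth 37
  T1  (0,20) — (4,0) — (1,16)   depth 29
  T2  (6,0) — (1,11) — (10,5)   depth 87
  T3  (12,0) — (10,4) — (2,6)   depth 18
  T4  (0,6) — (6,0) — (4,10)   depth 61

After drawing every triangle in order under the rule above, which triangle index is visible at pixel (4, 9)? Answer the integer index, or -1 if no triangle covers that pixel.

T0:
  2·area = 120  (B↔C swapped to make it positive)
  edge (12, 16)→(8, 22): d=(-4,6) right/bottom  bias=-1
  edge (8, 22)→(0, 4): d=(-8,-18) top-left  bias=+0
  edge (0, 4)→(12, 16): d=(12,12) right/bottom  bias=-1
    (0,2)@(1, 5): e=[110,10,0] → ·  [on edge]
    (1,3)@(3, 7): e=[90,30,0] → ·  [on edge]
    (1,4)@(3, 9): e=[82,14,24] → #
    (2,4)@(5, 9): e=[70,50,0] → ·  [on edge]
    (1,5)@(3, 11): e=[74,-2,48] → ·
    (2,5)@(5, 11): e=[62,34,24] → #
    (3,5)@(7, 11): e=[50,70,0] → ·  [on edge]
    (2,6)@(5, 13): e=[54,18,48] → #
    (3,6)@(7, 13): e=[42,54,24] → #
    (4,6)@(9, 13): e=[30,90,0] → ·  [on edge]
    (2,7)@(5, 15): e=[46,2,72] → #
    (4,7)@(9, 15): e=[22,74,24] → #
    (5,7)@(11, 15): e=[10,110,0] → ·  [on edge]
  covered (12 px):
    · · · · · ·
    · · · · · ·
    · · · · · ·
    · · · · · ·
    · # · · · ·
    · · # · · ·
    · · # # · ·
    · · # # # ·
    · · · # # #
    · · · # # ·
    · · · · · ·
T1:
  2·area = 4
  edge (0, 20)→(4, 0): d=(4,-20) top-left  bias=+0
  edge (4, 0)→(1, 16): d=(-3,16) right/bottom  bias=-1
  edge (1, 16)→(0, 20): d=(-1,4) right/bottom  bias=-1
    (1,2)@(3, 5): e=[0,1,3] → #  [on edge]
    (2,2)@(5, 5): e=[40,-31,-5] → ·
    (1,3)@(3, 7): e=[8,-5,1] → ·
    (0,7)@(1, 15): e=[0,3,1] → #  [on edge]
    (1,7)@(3, 15): e=[40,-29,-7] → ·
    (0,8)@(1, 17): e=[8,-3,-1] → ·
  covered (2 px):
    · · · · · ·
    · · · · · ·
    · # · · · ·
    · · · · · ·
    · · · · · ·
    · · · · · ·
    · · · · · ·
    # · · · · ·
    · · · · · ·
    · · · · · ·
    · · · · · ·
T2:
  2·area = 69  (B↔C swapped to make it positive)
  edge (6, 0)→(10, 5): d=(4,5) right/bottom  bias=-1
  edge (10, 5)→(1, 11): d=(-9,6) right/bottom  bias=-1
  edge (1, 11)→(6, 0): d=(5,-11) top-left  bias=+0
    (2,1)@(5, 3): e=[17,48,4] → #
    (3,1)@(7, 3): e=[7,36,26] → #
    (4,1)@(9, 3): e=[-3,24,48] → ·
    (2,2)@(5, 5): e=[25,30,14] → #
    (4,2)@(9, 5): e=[5,6,58] → #
    (5,2)@(11, 5): e=[-5,-6,80] → ·
    (1,3)@(3, 7): e=[43,24,2] → #
    (3,3)@(7, 7): e=[23,0,46] → ·  [on edge]
    (4,3)@(9, 7): e=[13,-12,68] → ·
    (1,4)@(3, 9): e=[51,6,12] → #
    (2,4)@(5, 9): e=[41,-6,34] → ·
    (0,5)@(1, 11): e=[69,0,0] → ·  [on edge]
  covered (8 px):
    · · · · · ·
    · · # # · ·
    · · # # # ·
    · # # · · ·
    · # · · · ·
    · · · · · ·
    · · · · · ·
    · · · · · ·
    · · · · · ·
    · · · · · ·
    · · · · · ·
T3:
  2·area = 28
  edge (12, 0)→(10, 4): d=(-2,4) right/bottom  bias=-1
  edge (10, 4)→(2, 6): d=(-8,2) right/bottom  bias=-1
  edge (2, 6)→(12, 0): d=(10,-6) top-left  bias=+0
    (5,0)@(11, 1): e=[2,22,4] → #
    (3,1)@(7, 3): e=[14,14,0] → #  [on edge]
    (4,1)@(9, 3): e=[6,10,12] → #
    (5,1)@(11, 3): e=[-2,6,24] → ·
    (2,2)@(5, 5): e=[18,2,8] → #
    (3,2)@(7, 5): e=[10,-2,20] → ·
    (4,2)@(9, 5): e=[2,-6,32] → ·
    (2,3)@(5, 7): e=[14,-14,28] → ·
  covered (4 px):
    · · · · · #
    · · · # # ·
    · · # · · ·
    · · · · · ·
    · · · · · ·
    · · · · · ·
    · · · · · ·
    · · · · · ·
    · · · · · ·
    · · · · · ·
    · · · · · ·
T4:
  2·area = 48
  edge (0, 6)→(6, 0): d=(6,-6) top-left  bias=+0
  edge (6, 0)→(4, 10): d=(-2,10) right/bottom  bias=-1
  edge (4, 10)→(0, 6): d=(-4,-4) top-left  bias=+0
    (2,0)@(5, 1): e=[0,8,40] → #  [on edge]
    (3,0)@(7, 1): e=[12,-12,48] → ·
    (1,1)@(3, 3): e=[0,24,24] → #  [on edge]
    (3,1)@(7, 3): e=[24,-16,40] → ·
    (0,2)@(1, 5): e=[0,40,8] → #  [on edge]
    (2,2)@(5, 5): e=[24,0,24] → ·  [on edge]
    (0,3)@(1, 7): e=[12,36,0] → #  [on edge]
    (2,3)@(5, 7): e=[36,-4,16] → ·
    (0,4)@(1, 9): e=[24,32,-8] → ·
    (1,4)@(3, 9): e=[36,12,0] → #  [on edge]
    (2,4)@(5, 9): e=[48,-8,8] → ·
    (1,5)@(3, 11): e=[48,8,-8] → ·
    (2,5)@(5, 11): e=[60,-12,0] → ·  [on edge]
    (3,6)@(7, 13): e=[84,-36,0] → ·  [on edge]
    (1,7)@(3, 15): e=[72,0,-24] → ·  [on edge]
    (4,7)@(9, 15): e=[108,-60,0] → ·  [on edge]
    (5,8)@(11, 17): e=[132,-84,0] → ·  [on edge]
  covered (8 px):
    · · # · · ·
    · # # · · ·
    # # · · · ·
    # # · · · ·
    · # · · · ·
    · · · · · ·
    · · · · · ·
    · · · · · ·
    · · · · · ·
    · · · · · ·
    · · · · · ·

Z-buffer (winner per pixel, '.' = empty):
  . . 4 . . 3
  . 4 4 3 3 .
  4 4 3 2 2 .
  4 4 2 . . .
  . 4 . . . .
  . . 0 . . .
  . . 0 0 . .
  1 . 0 0 0 .
  . . . 0 0 0
  . . . 0 0 .
  . . . . . .

Answer: 0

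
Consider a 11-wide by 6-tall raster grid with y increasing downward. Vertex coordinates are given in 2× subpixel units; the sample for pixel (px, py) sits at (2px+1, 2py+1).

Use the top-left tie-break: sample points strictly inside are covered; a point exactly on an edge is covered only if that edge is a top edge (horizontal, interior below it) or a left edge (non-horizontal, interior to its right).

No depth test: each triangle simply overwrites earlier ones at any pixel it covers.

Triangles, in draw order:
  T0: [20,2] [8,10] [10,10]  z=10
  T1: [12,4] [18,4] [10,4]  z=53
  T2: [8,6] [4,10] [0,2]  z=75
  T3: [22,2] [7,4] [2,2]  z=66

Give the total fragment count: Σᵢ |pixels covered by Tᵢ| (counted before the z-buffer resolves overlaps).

T0:
  2·area = 16  (B↔C swapped to make it positive)
  edge (20, 2)→(10, 10): d=(-10,8) right/bottom  bias=-1
  edge (10, 10)→(8, 10): d=(-2,0) right/bottom  bias=-1
  edge (8, 10)→(20, 2): d=(12,-8) top-left  bias=+0
    (6,3)@(13, 7): e=[6,6,4] → X
    (7,3)@(15, 7): e=[-10,6,20] → .
    (5,4)@(11, 9): e=[2,2,12] → X
    (6,4)@(13, 9): e=[-14,2,28] → .
    (5,5)@(11, 11): e=[-18,-2,36] → .
  covered (2 px):
    . . . . . . . . . . .
    . . . . . . . . . . .
    . . . . . . . . . . .
    . . . . . . X . . . .
    . . . . . X . . . . .
    . . . . . . . . . . .
T1:
  degenerate (2·area = 0) — covers nothing
T2:
  2·area = 48
  edge (8, 6)→(4, 10): d=(-4,4) right/bottom  bias=-1
  edge (4, 10)→(0, 2): d=(-4,-8) top-left  bias=+0
  edge (0, 2)→(8, 6): d=(8,4) right/bottom  bias=-1
    (6,0)@(13, 1): e=[0,108,-60] → .  [on edge]
    (0,1)@(1, 3): e=[40,4,4] → X
    (1,1)@(3, 3): e=[32,20,-4] → .
    (5,1)@(11, 3): e=[0,84,-36] → .  [on edge]
    (0,2)@(1, 5): e=[32,-4,20] → .
    (1,2)@(3, 5): e=[24,12,12] → X
    (2,2)@(5, 5): e=[16,28,4] → X
    (3,2)@(7, 5): e=[8,44,-4] → .
    (4,2)@(9, 5): e=[0,60,-12] → .  [on edge]
    (1,3)@(3, 7): e=[16,4,28] → X
    (3,3)@(7, 7): e=[0,36,12] → .  [on edge]
    (1,4)@(3, 9): e=[8,-4,44] → .
    (2,4)@(5, 9): e=[0,12,36] → .  [on edge]
    (1,5)@(3, 11): e=[0,-12,60] → .  [on edge]
  covered (5 px):
    . . . . . . . . . . .
    X . . . . . . . . . .
    . X X . . . . . . . .
    . X X . . . . . . . .
    . . . . . . . . . . .
    . . . . . . . . . . .
T3:
  2·area = 40
  edge (22, 2)→(7, 4): d=(-15,2) right/bottom  bias=-1
  edge (7, 4)→(2, 2): d=(-5,-2) top-left  bias=+0
  edge (2, 2)→(22, 2): d=(20,0) top-left  bias=+0
    (2,1)@(5, 3): e=[19,1,20] → X
    (3,1)@(7, 3): e=[15,5,20] → X
    (4,1)@(9, 3): e=[11,9,20] → X
    (5,1)@(11, 3): e=[7,13,20] → X
    (6,1)@(13, 3): e=[3,17,20] → X
    (7,1)@(15, 3): e=[-1,21,20] → .
    (2,2)@(5, 5): e=[-11,-9,60] → .
    (3,2)@(7, 5): e=[-15,-5,60] → .
    (4,2)@(9, 5): e=[-19,-1,60] → .
    (5,2)@(11, 5): e=[-23,3,60] → .
    (6,2)@(13, 5): e=[-27,7,60] → .
  covered (5 px):
    . . . . . . . . . . .
    . . X X X X X . . . .
    . . . . . . . . . . .
    . . . . . . . . . . .
    . . . . . . . . . . .
    . . . . . . . . . . .

Answer: 12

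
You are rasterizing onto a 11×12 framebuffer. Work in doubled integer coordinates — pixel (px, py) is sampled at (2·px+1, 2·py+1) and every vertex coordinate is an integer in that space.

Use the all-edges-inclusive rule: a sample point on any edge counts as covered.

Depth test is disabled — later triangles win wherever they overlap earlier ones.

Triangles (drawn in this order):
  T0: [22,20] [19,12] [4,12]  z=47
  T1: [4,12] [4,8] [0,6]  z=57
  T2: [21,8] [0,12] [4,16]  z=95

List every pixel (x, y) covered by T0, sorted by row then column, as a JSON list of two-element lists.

T0:
  2·area = 120  (B↔C swapped to make it positive)
  edge (22, 20)→(4, 12): d=(-18,-8) inclusive
  edge (4, 12)→(19, 12): d=(15,0) inclusive
  edge (19, 12)→(22, 20): d=(3,8) inclusive
    (3,6)@(7, 13): e=[6,15,99] → █
    (4,6)@(9, 13): e=[22,15,83] → █
    (5,6)@(11, 13): e=[38,15,67] → █
    (6,6)@(13, 13): e=[54,15,51] → █
    (7,6)@(15, 13): e=[70,15,35] → █
    (8,6)@(17, 13): e=[86,15,19] → █
    (9,6)@(19, 13): e=[102,15,3] → █
    (10,6)@(21, 13): e=[118,15,-13] → ·
    (3,7)@(7, 15): e=[-30,45,105] → ·
    (4,7)@(9, 15): e=[-14,45,89] → ·
    (5,7)@(11, 15): e=[2,45,73] → █
    (10,7)@(21, 15): e=[82,45,-7] → ·
  covered (15 px):
    · · · · · · · · · · ·
    · · · · · · · · · · ·
    · · · · · · · · · · ·
    · · · · · · · · · · ·
    · · · · · · · · · · ·
    · · · · · · · · · · ·
    · · · █ █ █ █ █ █ █ ·
    · · · · · █ █ █ █ █ ·
    · · · · · · · · █ █ ·
    · · · · · · · · · · █
    · · · · · · · · · · ·
    · · · · · · · · · · ·
T1:
  2·area = 16  (B↔C swapped to make it positive)
  edge (4, 12)→(0, 6): d=(-4,-6) inclusive
  edge (0, 6)→(4, 8): d=(4,2) inclusive
  edge (4, 8)→(4, 12): d=(0,4) inclusive
    (0,3)@(1, 7): e=[2,2,12] → █
    (1,3)@(3, 7): e=[14,-2,4] → ·
    (0,4)@(1, 9): e=[-6,10,12] → ·
    (1,4)@(3, 9): e=[6,6,4] → █
    (2,4)@(5, 9): e=[18,2,-4] → ·
    (1,5)@(3, 11): e=[-2,14,4] → ·
  covered (2 px):
    · · · · · · · · · · ·
    · · · · · · · · · · ·
    · · · · · · · · · · ·
    █ · · · · · · · · · ·
    · █ · · · · · · · · ·
    · · · · · · · · · · ·
    · · · · · · · · · · ·
    · · · · · · · · · · ·
    · · · · · · · · · · ·
    · · · · · · · · · · ·
    · · · · · · · · · · ·
    · · · · · · · · · · ·
T2:
  2·area = 100  (B↔C swapped to make it positive)
  edge (21, 8)→(4, 16): d=(-17,8) inclusive
  edge (4, 16)→(0, 12): d=(-4,-4) inclusive
  edge (0, 12)→(21, 8): d=(21,-4) inclusive
    (8,4)@(17, 9): e=[15,80,5] → █
    (9,4)@(19, 9): e=[-1,88,13] → ·
    (3,5)@(7, 11): e=[61,32,7] → █
    (4,5)@(9, 11): e=[45,40,15] → █
    (5,5)@(11, 11): e=[29,48,23] → █
    (6,5)@(13, 11): e=[13,56,31] → █
    (7,5)@(15, 11): e=[-3,64,39] → ·
    (8,5)@(17, 11): e=[-19,72,47] → ·
    (0,6)@(1, 13): e=[75,0,25] → █  [on edge]
    (1,6)@(3, 13): e=[59,8,33] → █
    (2,6)@(5, 13): e=[43,16,41] → █
    (5,6)@(11, 13): e=[-5,40,65] → ·
    (1,7)@(3, 15): e=[25,0,75] → █  [on edge]
    (2,8)@(5, 17): e=[-25,0,125] → ·  [on edge]
    (3,9)@(7, 19): e=[-75,0,175] → ·  [on edge]
    (4,10)@(9, 21): e=[-125,0,225] → ·  [on edge]
    (5,11)@(11, 23): e=[-175,0,275] → ·  [on edge]
  covered (12 px):
    · · · · · · · · · · ·
    · · · · · · · · · · ·
    · · · · · · · · · · ·
    · · · · · · · · · · ·
    · · · · · · · · █ · ·
    · · · █ █ █ █ · · · ·
    █ █ █ █ █ · · · · · ·
    · █ █ · · · · · · · ·
    · · · · · · · · · · ·
    · · · · · · · · · · ·
    · · · · · · · · · · ·
    · · · · · · · · · · ·

Final: [[3,6],[4,6],[5,6],[6,6],[7,6],[8,6],[9,6],[5,7],[6,7],[7,7],[8,7],[9,7],[8,8],[9,8],[10,9]]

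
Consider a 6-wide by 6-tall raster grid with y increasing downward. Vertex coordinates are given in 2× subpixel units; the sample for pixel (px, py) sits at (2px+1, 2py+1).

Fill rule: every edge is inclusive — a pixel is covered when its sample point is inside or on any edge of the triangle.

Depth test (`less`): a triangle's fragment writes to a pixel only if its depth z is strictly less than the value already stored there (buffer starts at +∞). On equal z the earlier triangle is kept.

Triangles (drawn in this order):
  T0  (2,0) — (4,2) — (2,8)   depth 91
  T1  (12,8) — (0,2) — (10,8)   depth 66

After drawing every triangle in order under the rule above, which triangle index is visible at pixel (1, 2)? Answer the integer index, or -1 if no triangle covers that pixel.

T0:
  2·area = 16
  edge (2, 0)→(4, 2): d=(2,2) inclusive
  edge (4, 2)→(2, 8): d=(-2,6) inclusive
  edge (2, 8)→(2, 0): d=(0,-8) inclusive
    (1,0)@(3, 1): e=[0,8,8] → #  [on edge]
    (2,0)@(5, 1): e=[-4,-4,24] → ·
    (1,1)@(3, 3): e=[4,4,8] → #
    (2,1)@(5, 3): e=[0,-8,24] → ·  [on edge]
    (1,2)@(3, 5): e=[8,0,8] → #  [on edge]
    (2,2)@(5, 5): e=[4,-12,24] → ·
    (3,2)@(7, 5): e=[0,-24,40] → ·  [on edge]
    (1,3)@(3, 7): e=[12,-4,8] → ·
    (4,3)@(9, 7): e=[0,-40,56] → ·  [on edge]
    (5,4)@(11, 9): e=[0,-56,72] → ·  [on edge]
    (0,5)@(1, 11): e=[24,0,-8] → ·  [on edge]
  covered (3 px):
    · # · · · ·
    · # · · · ·
    · # · · · ·
    · · · · · ·
    · · · · · ·
    · · · · · ·
T1:
  2·area = 12  (B↔C swapped to make it positive)
  edge (12, 8)→(10, 8): d=(-2,0) inclusive
  edge (10, 8)→(0, 2): d=(-10,-6) inclusive
  edge (0, 2)→(12, 8): d=(12,6) inclusive
    (2,2)@(5, 5): e=[6,0,6] → #  [on edge]
    (3,2)@(7, 5): e=[6,12,-6] → ·
    (2,3)@(5, 7): e=[2,-20,30] → ·
    (4,3)@(9, 7): e=[2,4,6] → #
    (5,3)@(11, 7): e=[2,16,-6] → ·
    (4,4)@(9, 9): e=[-2,-16,30] → ·
  covered (2 px):
    · · · · · ·
    · · · · · ·
    · · # · · ·
    · · · · # ·
    · · · · · ·
    · · · · · ·

Z-buffer (winner per pixel, '.' = empty):
  . 0 . . . .
  . 0 . . . .
  . 0 1 . . .
  . . . . 1 .
  . . . . . .
  . . . . . .

Answer: 0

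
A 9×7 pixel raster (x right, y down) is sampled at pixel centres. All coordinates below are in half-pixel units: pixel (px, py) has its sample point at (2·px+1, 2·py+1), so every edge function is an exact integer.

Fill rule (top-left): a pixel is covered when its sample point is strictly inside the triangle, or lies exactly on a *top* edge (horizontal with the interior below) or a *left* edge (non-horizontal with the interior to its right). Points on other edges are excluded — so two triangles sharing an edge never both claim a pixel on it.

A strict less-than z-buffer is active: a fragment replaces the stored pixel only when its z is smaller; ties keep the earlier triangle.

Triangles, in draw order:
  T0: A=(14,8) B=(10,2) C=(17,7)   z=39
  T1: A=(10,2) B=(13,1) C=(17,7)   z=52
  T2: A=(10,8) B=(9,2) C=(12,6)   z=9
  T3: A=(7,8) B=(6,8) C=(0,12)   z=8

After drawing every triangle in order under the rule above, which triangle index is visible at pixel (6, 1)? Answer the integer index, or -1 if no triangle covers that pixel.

T0:
  2·area = 22
  edge (14, 8)→(10, 2): d=(-4,-6) top-left  bias=+0
  edge (10, 2)→(17, 7): d=(7,5) right/bottom  bias=-1
  edge (17, 7)→(14, 8): d=(-3,1) right/bottom  bias=-1
    (5,1)@(11, 3): e=[2,2,18] → █
    (6,1)@(13, 3): e=[14,-8,16] → ·
    (5,2)@(11, 5): e=[-6,16,12] → ·
    (6,2)@(13, 5): e=[6,6,10] → █
    (7,2)@(15, 5): e=[18,-4,8] → ·
    (6,3)@(13, 7): e=[-2,20,4] → ·
    (7,3)@(15, 7): e=[10,10,2] → █
    (8,3)@(17, 7): e=[22,0,0] → ·  [on edge]
    (5,4)@(11, 9): e=[-22,44,0] → ·  [on edge]
    (7,4)@(15, 9): e=[2,24,-4] → ·
    (2,5)@(5, 11): e=[-66,88,0] → ·  [on edge]
  covered (3 px):
    · · · · · · · · ·
    · · · · · █ · · ·
    · · · · · · █ · ·
    · · · · · · · █ ·
    · · · · · · · · ·
    · · · · · · · · ·
    · · · · · · · · ·
T1:
  2·area = 22
  edge (10, 2)→(13, 1): d=(3,-1) top-left  bias=+0
  edge (13, 1)→(17, 7): d=(4,6) right/bottom  bias=-1
  edge (17, 7)→(10, 2): d=(-7,-5) top-left  bias=+0
    (6,0)@(13, 1): e=[0,0,22] → ·  [on edge]
    (3,1)@(7, 3): e=[0,44,-22] → ·  [on edge]
    (6,1)@(13, 3): e=[6,8,8] → █
    (7,1)@(15, 3): e=[8,-4,18] → ·
    (0,2)@(1, 5): e=[0,88,-66] → ·  [on edge]
    (6,2)@(13, 5): e=[12,16,-6] → ·
    (7,2)@(15, 5): e=[14,4,4] → █
    (8,2)@(17, 5): e=[16,-8,14] → ·
    (7,3)@(15, 7): e=[20,12,-10] → ·
    (8,3)@(17, 7): e=[22,0,0] → ·  [on edge]
  covered (2 px):
    · · · · · · · · ·
    · · · · · · █ · ·
    · · · · · · · █ ·
    · · · · · · · · ·
    · · · · · · · · ·
    · · · · · · · · ·
    · · · · · · · · ·
T2:
  2·area = 14
  edge (10, 8)→(9, 2): d=(-1,-6) top-left  bias=+0
  edge (9, 2)→(12, 6): d=(3,4) right/bottom  bias=-1
  edge (12, 6)→(10, 8): d=(-2,2) right/bottom  bias=-1
    (8,0)@(17, 1): e=[49,-35,0] → ·  [on edge]
    (7,1)@(15, 3): e=[35,-21,0] → ·  [on edge]
    (5,2)@(11, 5): e=[9,1,4] → █
    (6,2)@(13, 5): e=[21,-7,0] → ·  [on edge]
    (5,3)@(11, 7): e=[7,7,0] → ·  [on edge]
    (4,4)@(9, 9): e=[-7,21,0] → ·  [on edge]
    (3,5)@(7, 11): e=[-21,35,0] → ·  [on edge]
    (2,6)@(5, 13): e=[-35,49,0] → ·  [on edge]
  covered (1 px):
    · · · · · · · · ·
    · · · · · · · · ·
    · · · · · █ · · ·
    · · · · · · · · ·
    · · · · · · · · ·
    · · · · · · · · ·
    · · · · · · · · ·
T3:
  2·area = 4  (B↔C swapped to make it positive)
  edge (7, 8)→(0, 12): d=(-7,4) right/bottom  bias=-1
  edge (0, 12)→(6, 8): d=(6,-4) top-left  bias=+0
  edge (6, 8)→(7, 8): d=(1,0) top-left  bias=+0
    (2,4)@(5, 9): e=[1,2,1] → █
    (3,4)@(7, 9): e=[-7,10,1] → ·
    (2,5)@(5, 11): e=[-13,14,3] → ·
  covered (1 px):
    · · · · · · · · ·
    · · · · · · · · ·
    · · · · · · · · ·
    · · · · · · · · ·
    · · █ · · · · · ·
    · · · · · · · · ·
    · · · · · · · · ·

Z-buffer (winner per pixel, '.' = empty):
  . . . . . . . . .
  . . . . . 0 1 . .
  . . . . . 2 0 1 .
  . . . . . . . 0 .
  . . 3 . . . . . .
  . . . . . . . . .
  . . . . . . . . .

Result: 1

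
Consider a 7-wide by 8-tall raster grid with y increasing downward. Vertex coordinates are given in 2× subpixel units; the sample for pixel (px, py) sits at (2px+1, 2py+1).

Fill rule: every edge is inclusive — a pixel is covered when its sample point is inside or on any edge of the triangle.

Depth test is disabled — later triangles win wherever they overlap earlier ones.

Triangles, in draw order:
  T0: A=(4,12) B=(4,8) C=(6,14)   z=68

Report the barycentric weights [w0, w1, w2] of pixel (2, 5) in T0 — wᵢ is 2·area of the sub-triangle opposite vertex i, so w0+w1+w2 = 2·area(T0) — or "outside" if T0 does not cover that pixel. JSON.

T0:
  2·area = 8
  edge (4, 12)→(4, 8): d=(0,-4) inclusive
  edge (4, 8)→(6, 14): d=(2,6) inclusive
  edge (6, 14)→(4, 12): d=(-2,-2) inclusive
    (1,2)@(3, 5): e=[-4,0,12] → .  [on edge]
    (0,4)@(1, 9): e=[-12,20,0] → .  [on edge]
    (1,5)@(3, 11): e=[-4,12,0] → .  [on edge]
    (2,5)@(5, 11): e=[4,0,4] → X  [on edge]
    (3,5)@(7, 11): e=[12,-12,8] → .
    (2,6)@(5, 13): e=[4,4,0] → X  [on edge]
    (3,6)@(7, 13): e=[12,-8,4] → .
    (2,7)@(5, 15): e=[4,8,-4] → .
    (3,7)@(7, 15): e=[12,-4,0] → .  [on edge]
  covered (2 px):
    . . . . . . .
    . . . . . . .
    . . . . . . .
    . . . . . . .
    . . . . . . .
    . . X . . . .
    . . X . . . .
    . . . . . . .

Answer: [0,4,4]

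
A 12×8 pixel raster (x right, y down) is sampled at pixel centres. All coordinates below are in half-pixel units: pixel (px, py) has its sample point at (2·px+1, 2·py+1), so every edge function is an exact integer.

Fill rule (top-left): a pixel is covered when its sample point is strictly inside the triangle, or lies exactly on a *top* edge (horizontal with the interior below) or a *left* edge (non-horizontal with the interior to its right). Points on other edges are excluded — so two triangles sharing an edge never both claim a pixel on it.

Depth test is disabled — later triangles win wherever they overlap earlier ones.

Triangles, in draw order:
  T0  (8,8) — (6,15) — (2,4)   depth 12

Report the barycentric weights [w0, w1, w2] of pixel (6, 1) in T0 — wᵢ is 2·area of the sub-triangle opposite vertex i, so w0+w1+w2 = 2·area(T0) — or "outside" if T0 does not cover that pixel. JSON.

T0:
  2·area = 50
  edge (8, 8)→(6, 15): d=(-2,7) right/bottom  bias=-1
  edge (6, 15)→(2, 4): d=(-4,-11) top-left  bias=+0
  edge (2, 4)→(8, 8): d=(6,4) right/bottom  bias=-1
    (1,2)@(3, 5): e=[41,7,2] → █
    (2,2)@(5, 5): e=[27,29,-6] → ·
    (1,3)@(3, 7): e=[37,-1,14] → ·
    (2,3)@(5, 7): e=[23,21,6] → █
    (3,3)@(7, 7): e=[9,43,-2] → ·
    (2,4)@(5, 9): e=[19,13,18] → █
    (3,4)@(7, 9): e=[5,35,10] → █
    (4,4)@(9, 9): e=[-9,57,2] → ·
    (2,5)@(5, 11): e=[15,5,30] → █
    (4,5)@(9, 11): e=[-13,49,14] → ·
    (2,6)@(5, 13): e=[11,-3,42] → ·
    (3,6)@(7, 13): e=[-3,19,34] → ·
  covered (6 px):
    · · · · · · · · · · · ·
    · · · · · · · · · · · ·
    · █ · · · · · · · · · ·
    · · █ · · · · · · · · ·
    · · █ █ · · · · · · · ·
    · · █ █ · · · · · · · ·
    · · · · · · · · · · · ·
    · · · · · · · · · · · ·

Result: "outside"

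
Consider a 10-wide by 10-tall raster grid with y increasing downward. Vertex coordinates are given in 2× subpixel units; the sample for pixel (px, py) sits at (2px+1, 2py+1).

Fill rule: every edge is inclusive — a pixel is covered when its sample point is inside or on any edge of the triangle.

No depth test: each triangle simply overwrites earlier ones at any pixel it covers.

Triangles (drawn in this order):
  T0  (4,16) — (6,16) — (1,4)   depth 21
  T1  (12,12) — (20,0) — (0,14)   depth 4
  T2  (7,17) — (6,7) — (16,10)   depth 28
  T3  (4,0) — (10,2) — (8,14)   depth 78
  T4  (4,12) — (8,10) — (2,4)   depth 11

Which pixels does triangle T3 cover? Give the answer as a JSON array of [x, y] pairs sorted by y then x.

T0:
  2·area = 24  (B↔C swapped to make it positive)
  edge (4, 16)→(1, 4): d=(-3,-12) inclusive
  edge (1, 4)→(6, 16): d=(5,12) inclusive
  edge (6, 16)→(4, 16): d=(-2,0) inclusive
    (1,4)@(3, 9): e=[9,1,14] → █
    (2,4)@(5, 9): e=[33,-23,14] → ·
    (1,5)@(3, 11): e=[3,11,10] → █
    (2,5)@(5, 11): e=[27,-13,10] → ·
    (1,6)@(3, 13): e=[-3,21,6] → ·
    (2,7)@(5, 15): e=[15,7,2] → █
    (3,7)@(7, 15): e=[39,-17,2] → ·
    (2,8)@(5, 17): e=[9,17,-2] → ·
  covered (3 px):
    · · · · · · · · · ·
    · · · · · · · · · ·
    · · · · · · · · · ·
    · · · · · · · · · ·
    · █ · · · · · · · ·
    · █ · · · · · · · ·
    · · · · · · · · · ·
    · · █ · · · · · · ·
    · · · · · · · · · ·
    · · · · · · · · · ·
T1:
  2·area = 128  (B↔C swapped to make it positive)
  edge (12, 12)→(0, 14): d=(-12,2) inclusive
  edge (0, 14)→(20, 0): d=(20,-14) inclusive
  edge (20, 0)→(12, 12): d=(-8,12) inclusive
    (9,0)@(19, 1): e=[118,6,4] → █
    (8,1)@(17, 3): e=[98,18,12] → █
    (9,1)@(19, 3): e=[94,46,-12] → ·
    (6,2)@(13, 5): e=[82,2,44] → █
    (7,2)@(15, 5): e=[78,30,20] → █
    (8,2)@(17, 5): e=[74,58,-4] → ·
    (5,3)@(11, 7): e=[62,14,52] → █
    (8,3)@(17, 7): e=[50,98,-20] → ·
    (4,4)@(9, 9): e=[42,26,60] → █
    (7,4)@(15, 9): e=[30,110,-12] → ·
    (2,5)@(5, 11): e=[26,10,92] → █
    (3,5)@(7, 11): e=[22,38,68] → █
  covered (16 px):
    · · · · · · · · · █
    · · · · · · · · █ ·
    · · · · · · █ █ · ·
    · · · · · █ █ █ · ·
    · · · · █ █ █ · · ·
    · · █ █ █ █ · · · ·
    · █ █ · · · · · · ·
    · · · · · · · · · ·
    · · · · · · · · · ·
    · · · · · · · · · ·
T2:
  2·area = 97
  edge (7, 17)→(6, 7): d=(-1,-10) inclusive
  edge (6, 7)→(16, 10): d=(10,3) inclusive
  edge (16, 10)→(7, 17): d=(-9,7) inclusive
    (3,4)@(7, 9): e=[8,17,72] → █
    (4,4)@(9, 9): e=[28,11,58] → █
    (5,4)@(11, 9): e=[48,5,44] → █
    (6,4)@(13, 9): e=[68,-1,30] → ·
    (3,5)@(7, 11): e=[6,37,54] → █
    (6,5)@(13, 11): e=[66,19,12] → █
    (7,5)@(15, 11): e=[86,13,-2] → ·
    (3,6)@(7, 13): e=[4,57,36] → █
    (6,6)@(13, 13): e=[64,39,-6] → ·
    (3,7)@(7, 15): e=[2,77,18] → █
    (5,7)@(11, 15): e=[42,65,-10] → ·
    (3,8)@(7, 17): e=[0,97,0] → █  [on edge]
  covered (13 px):
    · · · · · · · · · ·
    · · · · · · · · · ·
    · · · · · · · · · ·
    · · · · · · · · · ·
    · · · █ █ █ · · · ·
    · · · █ █ █ █ · · ·
    · · · █ █ █ · · · ·
    · · · █ █ · · · · ·
    · · · █ · · · · · ·
    · · · · · · · · · ·
T3:
  2·area = 76
  edge (4, 0)→(10, 2): d=(6,2) inclusive
  edge (10, 2)→(8, 14): d=(-2,12) inclusive
  edge (8, 14)→(4, 0): d=(-4,-14) inclusive
    (2,0)@(5, 1): e=[4,62,10] → █
    (3,0)@(7, 1): e=[0,38,38] → █  [on edge]
    (4,0)@(9, 1): e=[-4,14,66] → ·
    (2,1)@(5, 3): e=[16,58,2] → █
    (4,1)@(9, 3): e=[8,10,58] → █
    (5,1)@(11, 3): e=[4,-14,86] → ·
    (6,1)@(13, 3): e=[0,-38,114] → ·  [on edge]
    (2,2)@(5, 5): e=[28,54,-6] → ·
    (3,2)@(7, 5): e=[24,30,22] → █
    (5,2)@(11, 5): e=[16,-18,78] → ·
    (9,2)@(19, 5): e=[0,-114,190] → ·  [on edge]
    (3,3)@(7, 7): e=[36,26,14] → █
  covered (10 px):
    · · █ █ · · · · · ·
    · · █ █ █ · · · · ·
    · · · █ █ · · · · ·
    · · · █ █ · · · · ·
    · · · █ · · · · · ·
    · · · · · · · · · ·
    · · · · · · · · · ·
    · · · · · · · · · ·
    · · · · · · · · · ·
    · · · · · · · · · ·
T4:
  2·area = 36  (B↔C swapped to make it positive)
  edge (4, 12)→(2, 4): d=(-2,-8) inclusive
  edge (2, 4)→(8, 10): d=(6,6) inclusive
  edge (8, 10)→(4, 12): d=(-4,2) inclusive
    (0,1)@(1, 3): e=[-6,0,42] → ·  [on edge]
    (1,2)@(3, 5): e=[6,0,30] → █  [on edge]
    (2,2)@(5, 5): e=[22,-12,26] → ·
    (1,3)@(3, 7): e=[2,12,22] → █
    (2,3)@(5, 7): e=[18,0,18] → █  [on edge]
    (3,3)@(7, 7): e=[34,-12,14] → ·
    (1,4)@(3, 9): e=[-2,24,14] → ·
    (2,4)@(5, 9): e=[14,12,10] → █
    (3,4)@(7, 9): e=[30,0,6] → █  [on edge]
    (4,4)@(9, 9): e=[46,-12,2] → ·
    (2,5)@(5, 11): e=[10,24,2] → █
    (3,5)@(7, 11): e=[26,12,-2] → ·
    (4,5)@(9, 11): e=[42,0,-6] → ·  [on edge]
    (5,6)@(11, 13): e=[54,0,-18] → ·  [on edge]
    (6,7)@(13, 15): e=[66,0,-30] → ·  [on edge]
    (7,8)@(15, 17): e=[78,0,-42] → ·  [on edge]
    (8,9)@(17, 19): e=[90,0,-54] → ·  [on edge]
  covered (6 px):
    · · · · · · · · · ·
    · · · · · · · · · ·
    · █ · · · · · · · ·
    · █ █ · · · · · · ·
    · · █ █ · · · · · ·
    · · █ · · · · · · ·
    · · · · · · · · · ·
    · · · · · · · · · ·
    · · · · · · · · · ·
    · · · · · · · · · ·

Final: [[2,0],[3,0],[2,1],[3,1],[4,1],[3,2],[4,2],[3,3],[4,3],[3,4]]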